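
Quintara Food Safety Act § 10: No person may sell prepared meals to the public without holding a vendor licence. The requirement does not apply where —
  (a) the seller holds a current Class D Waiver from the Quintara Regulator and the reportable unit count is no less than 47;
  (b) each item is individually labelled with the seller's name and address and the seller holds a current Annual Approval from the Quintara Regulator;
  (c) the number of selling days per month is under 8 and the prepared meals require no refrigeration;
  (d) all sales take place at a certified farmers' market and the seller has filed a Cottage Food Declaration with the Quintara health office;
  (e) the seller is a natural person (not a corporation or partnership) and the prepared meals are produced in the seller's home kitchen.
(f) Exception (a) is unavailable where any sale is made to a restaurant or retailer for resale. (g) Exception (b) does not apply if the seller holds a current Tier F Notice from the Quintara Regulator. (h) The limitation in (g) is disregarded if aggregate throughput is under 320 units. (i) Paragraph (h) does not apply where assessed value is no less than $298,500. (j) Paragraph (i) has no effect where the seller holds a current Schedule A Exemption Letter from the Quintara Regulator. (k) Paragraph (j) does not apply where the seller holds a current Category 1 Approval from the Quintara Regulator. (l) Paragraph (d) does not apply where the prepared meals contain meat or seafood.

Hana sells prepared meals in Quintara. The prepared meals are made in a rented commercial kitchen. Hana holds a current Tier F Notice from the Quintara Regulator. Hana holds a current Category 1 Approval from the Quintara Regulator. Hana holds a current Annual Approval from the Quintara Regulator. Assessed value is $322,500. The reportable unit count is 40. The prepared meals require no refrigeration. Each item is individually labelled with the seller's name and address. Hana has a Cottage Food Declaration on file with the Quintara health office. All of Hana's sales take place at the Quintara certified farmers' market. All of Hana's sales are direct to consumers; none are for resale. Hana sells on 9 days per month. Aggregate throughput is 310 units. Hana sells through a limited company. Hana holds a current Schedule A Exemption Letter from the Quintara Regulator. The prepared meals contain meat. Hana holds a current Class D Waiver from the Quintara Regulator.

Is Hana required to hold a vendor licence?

Yes — Hana must hold a vendor licence.

Exception (a) does not apply: the reportable unit count is 40, short of 47.
Exception (b) is satisfied on its face — items are individually labelled; a current Annual Approval is held. But applying paragraphs (g)–(k): (g) is engaged — a current Tier F Notice is held. (h) is engaged (aggregate throughput is 310 units, under the 320 units limit), but is displaced by (i): (i) operates against (h): assessed value is $322,500, meeting the $298,500 threshold. (j) would limit (i) — a current Schedule A Exemption Letter is held — but (k) sets (j) aside: (k) applies — a current Category 1 Approval is held. Exception (b) does not apply.
Exception (c) does not apply: the number of selling days per month is 9, not under 8.
All of (d)'s requirements are met (all sales are at a certified farmers' market; a Cottage Food Declaration is on file). But applying paragraph (l): (l) operates against (d): the prepared meals contain meat. So (d) is unavailable.
Exception (e) does not apply: the seller operates through a limited company.
No exception applies. The general rule governs.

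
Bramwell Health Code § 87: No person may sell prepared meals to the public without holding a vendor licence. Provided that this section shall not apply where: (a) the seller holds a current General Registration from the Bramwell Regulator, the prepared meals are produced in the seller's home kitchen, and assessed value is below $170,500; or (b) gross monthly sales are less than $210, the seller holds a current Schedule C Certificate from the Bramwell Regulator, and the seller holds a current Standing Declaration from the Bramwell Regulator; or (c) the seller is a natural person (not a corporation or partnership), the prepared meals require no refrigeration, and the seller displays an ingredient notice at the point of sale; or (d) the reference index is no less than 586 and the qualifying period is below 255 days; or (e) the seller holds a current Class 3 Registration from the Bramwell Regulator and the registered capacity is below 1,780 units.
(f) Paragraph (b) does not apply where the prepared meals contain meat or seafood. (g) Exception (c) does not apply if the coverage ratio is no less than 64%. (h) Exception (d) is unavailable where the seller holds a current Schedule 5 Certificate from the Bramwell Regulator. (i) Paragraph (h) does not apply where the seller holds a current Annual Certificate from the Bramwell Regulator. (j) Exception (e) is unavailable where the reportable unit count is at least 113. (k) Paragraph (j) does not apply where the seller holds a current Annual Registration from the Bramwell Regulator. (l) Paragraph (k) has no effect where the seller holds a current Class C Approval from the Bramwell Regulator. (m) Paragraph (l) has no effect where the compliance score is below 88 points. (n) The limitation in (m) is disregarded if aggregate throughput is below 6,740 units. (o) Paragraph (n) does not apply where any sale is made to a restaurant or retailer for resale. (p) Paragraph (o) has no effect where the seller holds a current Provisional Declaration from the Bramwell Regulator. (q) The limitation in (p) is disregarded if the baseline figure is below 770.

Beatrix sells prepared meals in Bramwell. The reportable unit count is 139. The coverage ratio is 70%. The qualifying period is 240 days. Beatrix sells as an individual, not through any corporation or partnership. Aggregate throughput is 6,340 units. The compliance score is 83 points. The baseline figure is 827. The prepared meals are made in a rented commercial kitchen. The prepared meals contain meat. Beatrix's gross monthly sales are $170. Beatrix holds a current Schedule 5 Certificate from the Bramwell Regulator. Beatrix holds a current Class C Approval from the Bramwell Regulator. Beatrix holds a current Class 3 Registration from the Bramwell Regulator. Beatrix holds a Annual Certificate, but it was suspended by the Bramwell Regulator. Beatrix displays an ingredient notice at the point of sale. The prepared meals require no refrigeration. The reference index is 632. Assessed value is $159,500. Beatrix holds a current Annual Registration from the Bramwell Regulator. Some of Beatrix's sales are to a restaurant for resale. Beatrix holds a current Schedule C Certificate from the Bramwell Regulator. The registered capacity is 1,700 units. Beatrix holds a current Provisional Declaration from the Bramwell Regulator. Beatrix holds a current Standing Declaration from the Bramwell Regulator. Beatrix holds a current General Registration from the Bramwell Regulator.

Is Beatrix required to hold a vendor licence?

Exception (a) does not apply: the prepared meals are made in a commercial kitchen, not a home kitchen.
Exception (b) is satisfied on its face — gross monthly sales are $170, less than the $210 limit; a current Schedule C Certificate is held; a current Standing Declaration is held. However, paragraph (f) must be considered: (f) is engaged — the prepared meals contain meat. Exception (b) does not apply.
Exception (c): the seller is a natural person; the prepared meals are shelf-stable; an ingredient notice is displayed — every condition holds. But applying paragraph (g): (g) operates — the coverage ratio is 70%, meeting the 64% threshold. So (c) is unavailable.
Exception (d): the reference index is 632, meeting the 586 threshold; the qualifying period is 240 days, below the 255 days limit — every condition holds. However, paragraphs (h)–(i) must be considered: (h) operates against (d): a current Schedule 5 Certificate is held. (i) is not engaged (there is no Annual Certificate in force), so (h) stands. Exception (d) does not apply.
Exception (e) is satisfied on its face — a current Class 3 Registration is held; the registered capacity is 1,700 units, below the 1,780 units limit. However, paragraphs (j)–(q) must be considered: (j) is triggered — the reportable unit count is 139, meeting the 113 threshold. (k) would limit (j) — a current Annual Registration is held — but (l) sets (k) aside: (l) is engaged — a current Class C Approval is held. (m) would limit (l) — the compliance score is 83 points, below the 88 points limit — but (n) sets (m) aside: (n) is engaged — aggregate throughput is 6,340 units, below the 6,740 units limit. (o) would limit (n) — some sales are to a restaurant for resale — but (p) sets (o) aside: (p) applies — a current Provisional Declaration is held. (q) is inapplicable (the baseline figure is 827, not below 770), so (p) stands. Exception (e) does not apply.
None of the exceptions is available; § 87 applies in full.

Yes — Beatrix must hold a vendor licence.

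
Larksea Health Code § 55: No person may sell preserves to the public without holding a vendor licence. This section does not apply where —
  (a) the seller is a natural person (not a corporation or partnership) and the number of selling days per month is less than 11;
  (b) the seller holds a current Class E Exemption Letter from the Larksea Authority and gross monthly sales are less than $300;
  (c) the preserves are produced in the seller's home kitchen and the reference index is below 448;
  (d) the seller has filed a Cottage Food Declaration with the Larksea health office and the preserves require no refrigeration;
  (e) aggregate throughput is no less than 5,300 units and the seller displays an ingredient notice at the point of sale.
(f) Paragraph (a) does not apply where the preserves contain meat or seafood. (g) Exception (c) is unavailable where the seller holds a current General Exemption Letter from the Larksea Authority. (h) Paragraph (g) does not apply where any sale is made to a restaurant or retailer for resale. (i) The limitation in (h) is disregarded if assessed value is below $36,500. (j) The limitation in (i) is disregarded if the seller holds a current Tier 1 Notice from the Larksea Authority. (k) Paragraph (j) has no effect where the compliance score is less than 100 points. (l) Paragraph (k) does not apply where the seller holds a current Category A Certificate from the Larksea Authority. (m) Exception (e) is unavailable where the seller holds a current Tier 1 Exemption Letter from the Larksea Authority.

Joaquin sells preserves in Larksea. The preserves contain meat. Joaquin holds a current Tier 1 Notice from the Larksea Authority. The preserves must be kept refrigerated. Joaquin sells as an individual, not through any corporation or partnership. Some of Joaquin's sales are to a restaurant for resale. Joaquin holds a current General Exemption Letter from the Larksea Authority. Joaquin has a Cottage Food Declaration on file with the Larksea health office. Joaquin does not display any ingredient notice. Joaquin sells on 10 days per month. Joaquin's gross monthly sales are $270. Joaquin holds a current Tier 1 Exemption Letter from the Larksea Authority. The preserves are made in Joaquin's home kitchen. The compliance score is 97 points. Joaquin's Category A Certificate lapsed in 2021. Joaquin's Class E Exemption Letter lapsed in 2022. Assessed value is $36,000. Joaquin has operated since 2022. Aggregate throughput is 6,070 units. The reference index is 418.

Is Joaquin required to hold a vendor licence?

Exception (a)'s conditions are all satisfied: the seller is a natural person; the number of selling days per month is 10, less than the 11 limit. But: (f) applies — the preserves contain meat. (a) is therefore removed.
Exception (b) fails — no current Class E Exemption Letter is held.
Exception (c): the preserves are home-kitchen produced; the reference index is 418, below the 448 limit — every condition holds. However, paragraphs (g)–(l) must be considered: (g) operates against (c): a current General Exemption Letter is held. (h) would limit (g) — some sales are to a restaurant for resale — but (i) sets (h) aside: (i) operates against (h): assessed value is $36,000, below the $36,500 limit. (j) is engaged (a current Tier 1 Notice is held), but yields to (k): (k) operates against (j): the compliance score is 97 points, less than the 100 points limit. (l), which would lift (k), is inapplicable — the Category A Certificate is not current. Exception (c) does not apply.
Exception (d) does not apply: the preserves require refrigeration.
Exception (e) requires that the seller displays an ingredient notice at the point of sale; but no ingredient notice is displayed, so (e) is unavailable.
No exception applies. The general rule governs.

Yes — Joaquin must hold a vendor licence.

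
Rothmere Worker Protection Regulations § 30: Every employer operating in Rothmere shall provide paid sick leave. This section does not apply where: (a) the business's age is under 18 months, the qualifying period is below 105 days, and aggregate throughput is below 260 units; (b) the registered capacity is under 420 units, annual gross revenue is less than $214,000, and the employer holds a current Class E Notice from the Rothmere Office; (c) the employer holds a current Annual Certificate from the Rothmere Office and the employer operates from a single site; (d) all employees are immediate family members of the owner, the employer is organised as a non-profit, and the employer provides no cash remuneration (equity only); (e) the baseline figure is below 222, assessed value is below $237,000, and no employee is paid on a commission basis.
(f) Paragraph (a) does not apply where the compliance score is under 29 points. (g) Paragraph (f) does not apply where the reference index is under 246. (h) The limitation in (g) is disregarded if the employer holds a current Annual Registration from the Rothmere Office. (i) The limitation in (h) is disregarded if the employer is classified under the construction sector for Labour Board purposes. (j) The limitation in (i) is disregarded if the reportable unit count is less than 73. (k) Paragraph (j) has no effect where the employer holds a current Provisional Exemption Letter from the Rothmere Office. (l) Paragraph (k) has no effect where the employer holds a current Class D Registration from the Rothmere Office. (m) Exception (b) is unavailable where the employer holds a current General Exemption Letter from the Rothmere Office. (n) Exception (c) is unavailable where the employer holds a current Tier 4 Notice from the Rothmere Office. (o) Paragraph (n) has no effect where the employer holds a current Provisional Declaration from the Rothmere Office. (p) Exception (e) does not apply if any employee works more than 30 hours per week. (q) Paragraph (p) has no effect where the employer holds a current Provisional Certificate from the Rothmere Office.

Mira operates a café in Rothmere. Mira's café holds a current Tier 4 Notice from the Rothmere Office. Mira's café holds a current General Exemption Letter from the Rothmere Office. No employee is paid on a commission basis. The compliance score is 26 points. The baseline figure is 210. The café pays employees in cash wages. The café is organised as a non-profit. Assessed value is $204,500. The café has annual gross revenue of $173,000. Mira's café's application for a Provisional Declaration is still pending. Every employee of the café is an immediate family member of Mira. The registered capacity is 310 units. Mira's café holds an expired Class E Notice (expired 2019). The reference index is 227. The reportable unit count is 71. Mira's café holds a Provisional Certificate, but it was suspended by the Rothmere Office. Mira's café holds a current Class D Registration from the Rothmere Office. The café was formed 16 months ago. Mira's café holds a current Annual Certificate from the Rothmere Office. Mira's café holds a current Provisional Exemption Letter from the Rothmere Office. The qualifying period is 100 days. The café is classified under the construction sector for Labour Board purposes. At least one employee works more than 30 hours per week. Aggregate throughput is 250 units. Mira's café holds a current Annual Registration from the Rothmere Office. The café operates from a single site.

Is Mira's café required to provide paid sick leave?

Yes — Mira's café must provide paid sick leave.

All of (a)'s requirements are met (the business's age is 16 months, under the 18 months limit; the qualifying period is 100 days, below the 105 days limit; aggregate throughput is 250 units, below the 260 units limit). But: (f) operates — the compliance score is 26 points, under the 29 points limit. (g) would limit (f) — the reference index is 227, under the 246 limit — but (h) sets (g) aside: (h) operates against (g): a current Annual Registration is held. (i) would limit (h) — the café is classified under the construction sector — but (j) sets (i) aside: (j) operates against (i): the reportable unit count is 71, less than the 73 limit. (k) is triggered (a current Provisional Exemption Letter is held), but is set aside by (l): (l) is triggered — a current Class D Registration is held. Exception (a) does not apply.
Exception (b) does not apply: there is no Class E Notice in force.
Exception (c)'s conditions are all satisfied: a current Annual Certificate is held; the employer operates from a single site. Turning to paragraphs (n)–(o): (n) is triggered — a current Tier 4 Notice is held. (o) does not operate here (no current Provisional Declaration is held), so (n) stands. (c) is therefore removed.
Exception (d) requires that the employer provides no cash remuneration (equity only); but employees are paid cash wages, so (d) is unavailable.
Exception (e) is satisfied on its face — the baseline figure is 210, below the 222 limit; assessed value is $204,500, below the $237,000 limit; no employee is paid on commission. However, paragraphs (p)–(q) must be considered: (p) applies — at least one employee exceeds 30 hours/week. (q), which would lift (p), does not operate here — no current Provisional Certificate is held. (e) is therefore removed.
No exception is made out. Mira's café falls within the general rule.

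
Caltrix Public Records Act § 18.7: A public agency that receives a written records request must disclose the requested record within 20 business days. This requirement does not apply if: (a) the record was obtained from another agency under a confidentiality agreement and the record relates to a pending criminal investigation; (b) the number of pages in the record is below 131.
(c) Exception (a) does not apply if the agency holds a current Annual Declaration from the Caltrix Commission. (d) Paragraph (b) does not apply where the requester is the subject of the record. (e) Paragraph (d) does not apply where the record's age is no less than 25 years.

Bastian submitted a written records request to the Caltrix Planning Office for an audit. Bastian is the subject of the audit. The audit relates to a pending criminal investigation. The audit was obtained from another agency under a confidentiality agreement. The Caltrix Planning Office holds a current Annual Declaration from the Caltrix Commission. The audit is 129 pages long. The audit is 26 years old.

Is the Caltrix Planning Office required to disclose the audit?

No — exception (b) applies; the Caltrix Planning Office is not required to disclose the audit.

Exception (a): the audit was obtained under a confidentiality agreement; the audit relates to a pending investigation — every condition holds. But: (c) operates against (a): a current Annual Declaration is held. (a) is therefore removed.
Exception (b): the number of pages in the record is 129, below the 131 limit — every condition holds. Considering the limiting provisions: (d) would limit (b) — Bastian is the subject of the audit — but (e) sets (d) aside: (e) applies — the record's age is 26 years, meeting the 25 years threshold. So (b) applies.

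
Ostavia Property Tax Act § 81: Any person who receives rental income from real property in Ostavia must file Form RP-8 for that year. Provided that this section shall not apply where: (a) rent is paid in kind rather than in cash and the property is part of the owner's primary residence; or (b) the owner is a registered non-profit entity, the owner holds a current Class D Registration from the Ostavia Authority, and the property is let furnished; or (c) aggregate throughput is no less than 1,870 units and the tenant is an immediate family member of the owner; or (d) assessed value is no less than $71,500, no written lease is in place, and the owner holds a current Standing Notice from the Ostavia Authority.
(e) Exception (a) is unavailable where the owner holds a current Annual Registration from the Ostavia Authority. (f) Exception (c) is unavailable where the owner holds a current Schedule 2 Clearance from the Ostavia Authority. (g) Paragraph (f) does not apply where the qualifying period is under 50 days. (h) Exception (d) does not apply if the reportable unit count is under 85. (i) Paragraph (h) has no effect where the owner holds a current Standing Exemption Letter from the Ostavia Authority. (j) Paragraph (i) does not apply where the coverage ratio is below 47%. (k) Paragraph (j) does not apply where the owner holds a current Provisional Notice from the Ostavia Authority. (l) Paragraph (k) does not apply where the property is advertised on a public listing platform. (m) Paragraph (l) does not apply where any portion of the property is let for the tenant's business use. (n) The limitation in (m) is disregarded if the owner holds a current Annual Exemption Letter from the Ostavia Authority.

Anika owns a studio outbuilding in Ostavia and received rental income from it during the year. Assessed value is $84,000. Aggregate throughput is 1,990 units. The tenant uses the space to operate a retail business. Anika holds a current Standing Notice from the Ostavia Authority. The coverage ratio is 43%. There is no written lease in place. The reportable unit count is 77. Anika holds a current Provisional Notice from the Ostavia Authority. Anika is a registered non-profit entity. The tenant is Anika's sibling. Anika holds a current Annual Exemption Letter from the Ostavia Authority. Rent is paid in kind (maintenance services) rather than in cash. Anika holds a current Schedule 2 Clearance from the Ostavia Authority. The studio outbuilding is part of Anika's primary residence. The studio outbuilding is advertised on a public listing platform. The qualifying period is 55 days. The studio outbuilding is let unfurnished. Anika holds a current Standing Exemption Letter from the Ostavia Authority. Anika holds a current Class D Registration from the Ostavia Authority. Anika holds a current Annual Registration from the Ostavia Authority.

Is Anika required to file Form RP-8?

Exception (a) is satisfied on its face — rent is paid in kind; the studio outbuilding is part of the primary residence. However, paragraph (e) must be considered: (e) operates — a current Annual Registration is held. Exception (a) does not apply.
Exception (b) does not apply: the property is let unfurnished.
Exception (c): aggregate throughput is 1,990 units, meeting the 1,870 units threshold; the tenant is an immediate family member — every condition holds. However, paragraphs (f)–(g) must be considered: (f) operates against (c): a current Schedule 2 Clearance is held. (g), which would lift (f), is inapplicable — the qualifying period is 55 days, not under 50 days. Exception (c) does not apply.
Exception (d): assessed value is $84,000, meeting the $71,500 threshold; there is no written lease; a current Standing Notice is held — every condition holds. But: (h) operates against (d): the reportable unit count is 77, under the 85 limit. (i) is triggered (a current Standing Exemption Letter is held), but is set aside by (j): (j) operates against (i): the coverage ratio is 43%, below the 47% limit. (k) would limit (j) — a current Provisional Notice is held — but (l) sets (k) aside: (l) operates — the property is publicly advertised. (m) would limit (l) — the space is let for business use — but (n) sets (m) aside: (n) operates against (m): a current Annual Exemption Letter is held. So (d) is unavailable.
No exception applies. The general rule governs.

Yes — Anika must file Form RP-8.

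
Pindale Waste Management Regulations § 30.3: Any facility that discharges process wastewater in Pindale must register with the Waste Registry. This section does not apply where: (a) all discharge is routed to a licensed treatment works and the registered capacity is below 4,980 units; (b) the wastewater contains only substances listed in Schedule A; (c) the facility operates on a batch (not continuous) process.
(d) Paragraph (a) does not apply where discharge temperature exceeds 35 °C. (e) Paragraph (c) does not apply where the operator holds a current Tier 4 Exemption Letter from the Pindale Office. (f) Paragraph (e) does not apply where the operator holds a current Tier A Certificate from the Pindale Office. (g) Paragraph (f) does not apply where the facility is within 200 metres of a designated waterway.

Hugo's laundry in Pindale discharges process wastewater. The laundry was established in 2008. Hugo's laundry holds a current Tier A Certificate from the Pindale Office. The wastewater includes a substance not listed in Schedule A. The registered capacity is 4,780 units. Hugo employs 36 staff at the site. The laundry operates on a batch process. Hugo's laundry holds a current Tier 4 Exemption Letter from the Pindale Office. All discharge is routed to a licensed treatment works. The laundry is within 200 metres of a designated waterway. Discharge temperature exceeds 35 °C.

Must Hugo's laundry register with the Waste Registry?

Exception (a): discharge is routed to a licensed treatment works; the registered capacity is 4,780 units, below the 4,980 units limit — every condition holds. But applying paragraph (d): (d) applies — discharge temperature exceeds 35 °C. So (a) is unavailable.
Exception (b) requires that the wastewater contains only substances listed in Schedule A; but the wastewater includes a non-Schedule-A substance, so (b) is unavailable.
Exception (c): the facility operates on a batch process — every condition holds. However, paragraphs (e)–(g) must be considered: (e) operates — a current Tier 4 Exemption Letter is held. (f) would limit (e) — a current Tier A Certificate is held — but (g) sets (f) aside: (g) applies — the laundry is within 200 m of a designated waterway. So (c) is unavailable.
Every exception is unavailable, so the rule governs.

Yes — Hugo's laundry must register with the Waste Registry.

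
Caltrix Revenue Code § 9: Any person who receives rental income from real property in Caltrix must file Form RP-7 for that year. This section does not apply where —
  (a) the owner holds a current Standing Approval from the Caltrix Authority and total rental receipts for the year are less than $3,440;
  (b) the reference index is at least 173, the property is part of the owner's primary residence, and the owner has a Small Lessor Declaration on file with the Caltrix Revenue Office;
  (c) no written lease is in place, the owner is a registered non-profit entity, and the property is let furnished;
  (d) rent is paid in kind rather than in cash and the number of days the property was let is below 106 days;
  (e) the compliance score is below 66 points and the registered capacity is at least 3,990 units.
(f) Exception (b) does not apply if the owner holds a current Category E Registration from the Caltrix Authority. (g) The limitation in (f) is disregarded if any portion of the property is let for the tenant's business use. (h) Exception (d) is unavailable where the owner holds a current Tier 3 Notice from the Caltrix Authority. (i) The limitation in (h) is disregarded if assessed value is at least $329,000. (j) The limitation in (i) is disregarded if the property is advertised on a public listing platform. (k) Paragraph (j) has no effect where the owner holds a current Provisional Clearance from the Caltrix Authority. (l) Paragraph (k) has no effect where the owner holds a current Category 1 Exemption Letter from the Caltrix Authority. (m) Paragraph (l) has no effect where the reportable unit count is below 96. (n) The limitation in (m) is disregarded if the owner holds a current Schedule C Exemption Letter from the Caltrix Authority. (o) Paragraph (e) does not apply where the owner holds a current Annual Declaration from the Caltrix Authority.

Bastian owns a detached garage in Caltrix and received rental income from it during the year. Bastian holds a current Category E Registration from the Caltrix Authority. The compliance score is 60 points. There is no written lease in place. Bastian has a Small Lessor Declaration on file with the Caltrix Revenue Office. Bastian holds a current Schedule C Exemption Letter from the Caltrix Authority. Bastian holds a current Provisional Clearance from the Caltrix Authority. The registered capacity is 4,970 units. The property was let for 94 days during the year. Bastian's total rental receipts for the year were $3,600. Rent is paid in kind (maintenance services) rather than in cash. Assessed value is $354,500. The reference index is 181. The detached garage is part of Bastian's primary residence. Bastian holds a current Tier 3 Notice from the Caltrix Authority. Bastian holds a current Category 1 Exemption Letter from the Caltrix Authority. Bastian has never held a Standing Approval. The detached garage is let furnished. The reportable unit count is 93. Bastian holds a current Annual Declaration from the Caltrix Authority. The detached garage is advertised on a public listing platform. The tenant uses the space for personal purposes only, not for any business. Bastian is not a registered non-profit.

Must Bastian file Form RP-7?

Exception (a) fails — no current Standing Approval is held.
All of (b)'s requirements are met (the reference index is 181, meeting the 173 threshold; the detached garage is part of the primary residence; a Small Lessor Declaration is on file). But: (f) is engaged — a current Category E Registration is held. (g), which would lift (f), does not operate here — the space is used for personal purposes only. (b) is therefore removed.
Exception (c) requires that the owner is a registered non-profit entity; but Bastian is not a registered non-profit, so (c) is unavailable.
Exception (d): rent is paid in kind; the number of days the property was let is 94 days, below the 106 days limit — every condition holds. However, paragraphs (h)–(n) must be considered: (h) operates against (d): a current Tier 3 Notice is held. (i) operates (assessed value is $354,500, meeting the $329,000 threshold), but is overridden by (j): (j) is triggered — the property is publicly advertised. (k) would limit (j) — a current Provisional Clearance is held — but (l) sets (k) aside: (l) operates against (k): a current Category 1 Exemption Letter is held. (m) is engaged (the reportable unit count is 93, below the 96 limit), but is displaced by (n): (n) is engaged — a current Schedule C Exemption Letter is held. So (d) is unavailable.
Exception (e)'s conditions are all satisfied: the compliance score is 60 points, below the 66 points limit; the registered capacity is 4,970 units, meeting the 3,990 units threshold. But applying paragraph (o): (o) operates against (e): a current Annual Declaration is held. So (e) is unavailable.
None of the exceptions is available; § 9 applies in full.

Yes — Bastian must file Form RP-7.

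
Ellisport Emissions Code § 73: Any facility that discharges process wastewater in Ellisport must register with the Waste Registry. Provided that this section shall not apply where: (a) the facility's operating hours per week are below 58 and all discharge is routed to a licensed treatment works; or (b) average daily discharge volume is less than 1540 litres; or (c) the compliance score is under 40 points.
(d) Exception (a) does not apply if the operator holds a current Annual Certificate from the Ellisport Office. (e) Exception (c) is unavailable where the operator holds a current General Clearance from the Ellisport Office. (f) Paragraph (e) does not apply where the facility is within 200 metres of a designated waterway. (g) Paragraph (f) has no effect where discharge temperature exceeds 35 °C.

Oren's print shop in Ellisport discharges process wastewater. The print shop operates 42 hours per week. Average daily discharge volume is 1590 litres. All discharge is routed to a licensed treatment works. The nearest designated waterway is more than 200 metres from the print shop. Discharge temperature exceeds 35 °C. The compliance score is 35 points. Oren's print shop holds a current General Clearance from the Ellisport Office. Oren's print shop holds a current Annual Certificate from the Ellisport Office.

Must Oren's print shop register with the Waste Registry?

All of (a)'s requirements are met (the facility's operating hours per week are 42, below the 58 limit; discharge is routed to a licensed treatment works). Turning to paragraph (d): (d) operates against (a): a current Annual Certificate is held. Exception (a) does not apply.
Exception (b) does not apply: average daily discharge volume is 1590 litres, not less than 1540 litres.
Exception (c): the compliance score is 35 points, under the 40 points limit — every condition holds. Turning to paragraphs (e)–(g): (e) applies — a current General Clearance is held. (f) is not engaged (the print shop is more than 200 m from any designated waterway), so (e) stands. Exception (c) does not apply.
No exception displaces § 73.

Yes — Oren's print shop must register with the Waste Registry.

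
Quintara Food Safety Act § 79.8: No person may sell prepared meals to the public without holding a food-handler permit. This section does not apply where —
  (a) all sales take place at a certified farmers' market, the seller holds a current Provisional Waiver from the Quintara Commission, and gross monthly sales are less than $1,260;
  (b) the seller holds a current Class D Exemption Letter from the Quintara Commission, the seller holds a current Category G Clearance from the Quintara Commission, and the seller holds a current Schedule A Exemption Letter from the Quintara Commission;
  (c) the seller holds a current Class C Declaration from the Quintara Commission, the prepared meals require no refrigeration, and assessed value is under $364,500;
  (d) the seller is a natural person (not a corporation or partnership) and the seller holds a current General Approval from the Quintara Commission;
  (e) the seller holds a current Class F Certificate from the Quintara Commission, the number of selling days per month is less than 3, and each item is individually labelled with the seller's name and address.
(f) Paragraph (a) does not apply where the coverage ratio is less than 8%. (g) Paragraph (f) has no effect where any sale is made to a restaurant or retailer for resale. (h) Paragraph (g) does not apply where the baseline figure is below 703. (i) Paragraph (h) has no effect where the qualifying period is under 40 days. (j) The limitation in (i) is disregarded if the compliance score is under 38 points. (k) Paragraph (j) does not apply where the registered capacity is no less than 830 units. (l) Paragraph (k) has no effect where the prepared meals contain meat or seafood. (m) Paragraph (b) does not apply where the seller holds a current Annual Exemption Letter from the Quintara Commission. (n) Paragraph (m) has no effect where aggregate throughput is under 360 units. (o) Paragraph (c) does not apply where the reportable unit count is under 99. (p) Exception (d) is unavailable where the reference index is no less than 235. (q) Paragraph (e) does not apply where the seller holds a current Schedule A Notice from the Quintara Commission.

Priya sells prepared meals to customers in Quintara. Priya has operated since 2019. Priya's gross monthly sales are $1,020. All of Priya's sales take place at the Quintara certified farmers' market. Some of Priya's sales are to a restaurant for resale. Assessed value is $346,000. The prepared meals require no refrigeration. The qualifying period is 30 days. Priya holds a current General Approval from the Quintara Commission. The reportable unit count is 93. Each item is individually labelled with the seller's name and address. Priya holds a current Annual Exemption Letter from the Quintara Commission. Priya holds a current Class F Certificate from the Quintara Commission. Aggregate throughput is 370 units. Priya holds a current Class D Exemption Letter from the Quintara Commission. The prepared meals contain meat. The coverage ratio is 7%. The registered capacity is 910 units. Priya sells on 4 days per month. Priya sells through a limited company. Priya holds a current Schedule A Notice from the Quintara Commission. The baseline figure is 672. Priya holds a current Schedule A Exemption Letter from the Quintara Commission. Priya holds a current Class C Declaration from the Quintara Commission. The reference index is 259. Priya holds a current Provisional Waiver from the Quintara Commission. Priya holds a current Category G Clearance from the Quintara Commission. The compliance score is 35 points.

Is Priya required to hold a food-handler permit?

Yes — Priya must hold a food-handler permit.

Exception (a) is satisfied on its face — all sales are at a certified farmers' market; a current Provisional Waiver is held; gross monthly sales are $1,020, less than the $1,260 limit. Turning to paragraphs (f)–(l): (f) operates against (a): the coverage ratio is 7%, less than the 8% limit. (g) operates (some sales are to a restaurant for resale), but is overridden by (h): (h) operates — the baseline figure is 672, below the 703 limit. (i) would limit (h) — the qualifying period is 30 days, under the 40 days limit — but (j) sets (i) aside: (j) operates against (i): the compliance score is 35 points, under the 38 points limit. (k) would limit (j) — the registered capacity is 910 units, meeting the 830 units threshold — but (l) sets (k) aside: (l) operates against (k): the prepared meals contain meat. (a) is therefore removed.
Exception (b) is satisfied on its face — a current Class D Exemption Letter is held; a current Category G Clearance is held; a current Schedule A Exemption Letter is held. But applying paragraphs (m)–(n): (m) is triggered — a current Annual Exemption Letter is held. (n), which would lift (m), is not engaged — aggregate throughput is 370 units, not under 360 units. (b) is therefore removed.
Exception (c)'s conditions are all satisfied: a current Class C Declaration is held; the prepared meals are shelf-stable; assessed value is $346,000, under the $364,500 limit. However, paragraph (o) must be considered: (o) operates against (c): the reportable unit count is 93, under the 99 limit. (c) is therefore removed.
Exception (d) does not apply: the seller operates through a limited company.
Exception (e) fails — the number of selling days per month is 4, not less than 3.
None of the exceptions is available; § 79.8 applies in full.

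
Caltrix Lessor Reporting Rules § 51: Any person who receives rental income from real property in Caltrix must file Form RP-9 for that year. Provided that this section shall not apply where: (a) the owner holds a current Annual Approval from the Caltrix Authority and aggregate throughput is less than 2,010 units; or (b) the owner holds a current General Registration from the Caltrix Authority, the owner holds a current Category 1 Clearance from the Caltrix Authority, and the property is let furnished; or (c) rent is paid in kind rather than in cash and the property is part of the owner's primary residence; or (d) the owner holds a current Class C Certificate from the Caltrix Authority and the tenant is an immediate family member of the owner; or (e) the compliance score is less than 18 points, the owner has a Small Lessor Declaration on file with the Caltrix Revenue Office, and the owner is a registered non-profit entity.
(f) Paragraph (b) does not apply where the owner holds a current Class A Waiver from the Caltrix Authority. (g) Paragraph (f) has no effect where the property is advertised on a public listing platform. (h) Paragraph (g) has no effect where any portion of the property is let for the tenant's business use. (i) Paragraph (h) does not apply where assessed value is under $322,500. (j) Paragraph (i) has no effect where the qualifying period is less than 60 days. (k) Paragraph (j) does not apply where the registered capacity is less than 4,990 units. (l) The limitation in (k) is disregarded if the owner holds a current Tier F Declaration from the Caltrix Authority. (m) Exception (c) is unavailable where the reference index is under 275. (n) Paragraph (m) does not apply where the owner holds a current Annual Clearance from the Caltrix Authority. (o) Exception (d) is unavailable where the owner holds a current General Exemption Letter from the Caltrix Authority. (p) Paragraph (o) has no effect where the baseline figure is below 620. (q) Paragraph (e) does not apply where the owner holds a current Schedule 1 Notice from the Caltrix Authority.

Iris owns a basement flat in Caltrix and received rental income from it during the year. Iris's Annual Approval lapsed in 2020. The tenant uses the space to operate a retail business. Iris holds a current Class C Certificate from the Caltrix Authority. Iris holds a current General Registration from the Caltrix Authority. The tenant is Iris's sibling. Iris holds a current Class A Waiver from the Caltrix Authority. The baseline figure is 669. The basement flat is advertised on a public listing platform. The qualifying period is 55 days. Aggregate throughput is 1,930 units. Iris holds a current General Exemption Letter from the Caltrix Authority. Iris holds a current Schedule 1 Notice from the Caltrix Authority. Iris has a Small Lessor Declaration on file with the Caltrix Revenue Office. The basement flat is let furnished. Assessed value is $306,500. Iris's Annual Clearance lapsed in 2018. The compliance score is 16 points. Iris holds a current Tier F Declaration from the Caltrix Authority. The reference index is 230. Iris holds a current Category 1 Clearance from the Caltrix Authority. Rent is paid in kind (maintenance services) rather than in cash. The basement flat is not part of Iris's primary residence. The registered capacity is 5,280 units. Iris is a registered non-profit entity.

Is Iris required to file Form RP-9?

Yes — Iris must file Form RP-9.

Exception (a) does not apply: the Annual Approval is not current.
Exception (b)'s conditions are all satisfied: a current General Registration is held; a current Category 1 Clearance is held; the property is let furnished. But applying paragraphs (f)–(l): (f) applies — a current Class A Waiver is held. (g) is triggered (the property is publicly advertised), but is itself disapplied by (h): (h) operates against (g): the space is let for business use. (i) applies (assessed value is $306,500, under the $322,500 limit), but is overridden by (j): (j) is triggered — the qualifying period is 55 days, less than the 60 days limit. (k), which would lift (j), is inapplicable — the registered capacity is 5,280 units, not less than 4,990 units. Exception (b) does not apply.
Exception (c) requires that the property is part of the owner's primary residence; but the basement flat is not part of the primary residence, so (c) is unavailable.
Exception (d) is satisfied on its face — a current Class C Certificate is held; the tenant is an immediate family member. However, paragraphs (o)–(p) must be considered: (o) operates against (d): a current General Exemption Letter is held. (p), which would lift (o), does not operate here — the baseline figure is 669, not below 620. Exception (d) does not apply.
Exception (e) is satisfied on its face — the compliance score is 16 points, less than the 18 points limit; a Small Lessor Declaration is on file; Iris is a registered non-profit. But applying paragraph (q): (q) operates against (e): a current Schedule 1 Notice is held. (e) is therefore removed.
Every exception is unavailable, so the rule governs.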